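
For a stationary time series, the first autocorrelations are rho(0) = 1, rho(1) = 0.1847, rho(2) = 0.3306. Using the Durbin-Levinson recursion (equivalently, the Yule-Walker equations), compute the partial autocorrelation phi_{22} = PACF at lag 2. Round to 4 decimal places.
\phi_{22} = 0.3070

The PACF at lag k is phi_{kk}, the last component of the solution
to the Yule-Walker system G_k phi = r_k where
  (G_k)_{ij} = rho(|i - j|), (r_k)_i = rho(i), i,j = 1..k.
Equivalently, Durbin-Levinson gives phi_{kk} iteratively:
  phi_{11} = rho(1)
  phi_{kk} = [rho(k) - sum_{j=1..k-1} phi_{k-1,j} rho(k-j)]
            / [1 - sum_{j=1..k-1} phi_{k-1,j} rho(j)],
  phi_{k,j} = phi_{k-1,j} - phi_{kk} phi_{k-1,k-j},  j = 1..k-1.
Step k = 1:
  phi_11 = rho(1) = 0.1847.
Step k = 2:
  phi_22 = [rho(2) - phi_11 rho(1)] / [1 - phi_11 rho(1)] = [0.3306 - (0.1847)(0.1847)] / [1 - (0.1847)(0.1847)]
         = 0.29648591 / 0.96588591 = 0.307.
Therefore phi_{22} = 0.3070.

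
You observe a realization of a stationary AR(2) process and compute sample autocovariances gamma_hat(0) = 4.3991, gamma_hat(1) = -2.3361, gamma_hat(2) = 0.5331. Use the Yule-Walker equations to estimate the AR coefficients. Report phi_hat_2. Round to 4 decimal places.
\hat\phi_{2} = -0.2240

The Yule-Walker equations for an AR(p) process read, in matrix form,
  Gamma_p phi = r_p,   with   (Gamma_p)_{ij} = gamma(|i - j|),
                       (r_p)_i = gamma(i),   i,j = 1..p.
Substitute the sample gammas (Toeplitz matrix and right-hand side of size 2):
  Gamma_p = [[4.3991, -2.3361], [-2.3361, 4.3991]]
  r_p     = [-2.3361, 0.5331]
Written out:
  4.3991 phi_1 - 2.3361 phi_2 = -2.3361
  -2.3361 phi_1 + 4.3991 phi_2 = 0.5331
Solve by Cramer's rule:
  det = gamma(0)^2 - gamma(1)^2 = (4.3991)^2 - (-2.3361)^2 = 19.35208081 - 5.45736321 = 13.8947176
  phi_hat_1 = [gamma(1) gamma(0) - gamma(1) gamma(2)] / det = [(-2.3361)(4.3991) - (-2.3361)(0.5331)] / 13.8947176 = -9.0313626 / 13.8947176 = -0.65
  phi_hat_2 = [gamma(0) gamma(2) - gamma(1)^2] / det = [(4.3991)(0.5331) - (-2.3361)^2] / 13.8947176 = -3.112203 / 13.8947176 = -0.224
So phi_hat = [-0.6500, -0.2240].
Therefore phi_hat_2 = -0.2240.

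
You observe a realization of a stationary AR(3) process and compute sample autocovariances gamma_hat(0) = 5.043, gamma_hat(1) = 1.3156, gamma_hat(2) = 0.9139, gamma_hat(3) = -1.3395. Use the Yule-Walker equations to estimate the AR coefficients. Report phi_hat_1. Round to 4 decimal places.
\hat\phi_{1} = 0.2740

The Yule-Walker equations for an AR(p) process read, in matrix form,
  Gamma_p phi = r_p,   with   (Gamma_p)_{ij} = gamma(|i - j|),
                       (r_p)_i = gamma(i),   i,j = 1..p.
Substitute the sample gammas (Toeplitz matrix and right-hand side of size 3):
  Gamma_p = [[5.043, 1.3156, 0.9139], [1.3156, 5.043, 1.3156], [0.9139, 1.3156, 5.043]]
  r_p     = [1.3156, 0.9139, -1.3395]
Written out (R1..R3):
  (R1) 5.043 phi_1 + 1.3156 phi_2 + 0.9139 phi_3 = 1.3156
  (R2) 1.3156 phi_1 + 5.043 phi_2 + 1.3156 phi_3 = 0.9139
  (R3) 0.9139 phi_1 + 1.3156 phi_2 + 5.043 phi_3 = -1.3395
Gaussian elimination:
  R2 <- R2 - (1.3156/5.043) R1 = R2 - (0.260876) R1:  4.699791 phi_2 + 1.077185 phi_3 = 0.570691
  R3 <- R3 - (0.9139/5.043) R1 = R3 - (0.181221) R1:  1.077185 phi_2 + 4.877382 phi_3 = -1.577915
  R3 <- R3 - (1.077185/4.699791) R2 = R3 - (0.229198) R2:  4.630492 phi_3 = -1.708716
Back-substitution:
  phi_hat_3 = -1.708716 / 4.630492 = -0.369014
  phi_hat_2 = (0.570691 - (1.077185)(-0.369014)) / 4.699791 = 0.206006
  phi_hat_1 = (1.3156 - (1.3156)(0.206006) - (0.9139)(-0.369014)) / 5.043 = 0.274007
So phi_hat = [0.2740, 0.2060, -0.3690].
Therefore phi_hat_1 = 0.2740.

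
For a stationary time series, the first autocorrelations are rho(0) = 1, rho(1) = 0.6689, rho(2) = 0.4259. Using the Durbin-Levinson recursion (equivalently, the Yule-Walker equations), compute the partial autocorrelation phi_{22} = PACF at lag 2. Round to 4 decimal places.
\phi_{22} = -0.0390

The PACF at lag k is phi_{kk}, the last component of the solution
to the Yule-Walker system G_k phi = r_k where
  (G_k)_{ij} = rho(|i - j|), (r_k)_i = rho(i), i,j = 1..k.
Equivalently, Durbin-Levinson gives phi_{kk} iteratively:
  phi_{11} = rho(1)
  phi_{kk} = [rho(k) - sum_{j=1..k-1} phi_{k-1,j} rho(k-j)]
            / [1 - sum_{j=1..k-1} phi_{k-1,j} rho(j)],
  phi_{k,j} = phi_{k-1,j} - phi_{kk} phi_{k-1,k-j},  j = 1..k-1.
Step k = 1:
  phi_11 = rho(1) = 0.6689.
Step k = 2:
  phi_22 = [rho(2) - phi_11 rho(1)] / [1 - phi_11 rho(1)] = [0.4259 - (0.6689)(0.6689)] / [1 - (0.6689)(0.6689)]
         = -0.02152721 / 0.55257279 = -0.039.
Therefore phi_{22} = -0.0390.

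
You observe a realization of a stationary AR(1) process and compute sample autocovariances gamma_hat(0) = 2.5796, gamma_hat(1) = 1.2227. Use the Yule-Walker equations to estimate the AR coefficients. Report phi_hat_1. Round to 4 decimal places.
\hat\phi_{1} = 0.4740

The Yule-Walker equations for an AR(p) process read, in matrix form,
  Gamma_p phi = r_p,   with   (Gamma_p)_{ij} = gamma(|i - j|),
                       (r_p)_i = gamma(i),   i,j = 1..p.
Substitute the sample gammas (Toeplitz matrix and right-hand side of size 1):
  Gamma_p = [[2.5796]]
  r_p     = [1.2227]
With p = 1 this is the single equation gamma(0) phi_1 = gamma(1):
  phi_hat_1 = gamma(1) / gamma(0) = 1.2227 / 2.5796 = 0.4740.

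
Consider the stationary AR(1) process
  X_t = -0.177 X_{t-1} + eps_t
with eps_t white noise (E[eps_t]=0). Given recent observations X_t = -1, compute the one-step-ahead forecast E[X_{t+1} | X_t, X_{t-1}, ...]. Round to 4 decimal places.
E[X_{t+1} \mid \mathcal F_t] = 0.1770

For an AR(p) model X_t = c + sum_i phi_i X_{t-i} + eps_t, the
one-step-ahead conditional mean is
  E[X_{t+1} | X_t, ...] = c + sum_i phi_i X_{t+1-i}.
Substitute known values:
  E[X_{t+1} | ...] = (-0.177) * (-1)
                   = 0.1770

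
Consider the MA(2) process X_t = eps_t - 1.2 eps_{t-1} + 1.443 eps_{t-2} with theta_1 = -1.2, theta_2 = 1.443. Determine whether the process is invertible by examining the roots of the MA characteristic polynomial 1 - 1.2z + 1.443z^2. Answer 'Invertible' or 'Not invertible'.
\text{Not invertible}

The MA(q) characteristic polynomial is P(z) = 1 - 1.2z + 1.443z^2.
Invertibility requires all roots to lie outside the unit circle, i.e. |z| > 1 for every root.
Set 1 + (-1.2) z + (1.443) z^2 = 0, i.e. a z^2 + b z + c = 0 with a = 1.443, b = -1.2, c = 1.
Discriminant D = b^2 - 4ac = (-1.2)^2 - 4*(1.443)*1 = 1.44 - (5.772) = -4.332.
D < 0, so the roots are the complex-conjugate pair z = (-b +/- i sqrt(-D)) / (2a) = 0.4158 +/- 0.7212i.
For a conjugate pair |z|^2 = z * conj(z) = (product of roots) = c/a = 1/(1.443) = 0.693001, so |z| = sqrt(0.693001) = 0.8325 for both roots.
Moduli of all roots: 0.8325, 0.8325.
All moduli strictly greater than 1? No.
Verdict: Not invertible.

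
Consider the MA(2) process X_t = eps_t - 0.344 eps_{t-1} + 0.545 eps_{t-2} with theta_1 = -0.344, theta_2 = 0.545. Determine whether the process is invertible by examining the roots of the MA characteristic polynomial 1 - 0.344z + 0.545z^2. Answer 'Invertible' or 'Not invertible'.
\text{Invertible}

The MA(q) characteristic polynomial is P(z) = 1 - 0.344z + 0.545z^2.
Invertibility requires all roots to lie outside the unit circle, i.e. |z| > 1 for every root.
Set 1 + (-0.344) z + (0.545) z^2 = 0, i.e. a z^2 + b z + c = 0 with a = 0.545, b = -0.344, c = 1.
Discriminant D = b^2 - 4ac = (-0.344)^2 - 4*(0.545)*1 = 0.118336 - (2.18) = -2.061664.
D < 0, so the roots are the complex-conjugate pair z = (-b +/- i sqrt(-D)) / (2a) = 0.3156 +/- 1.3173i.
For a conjugate pair |z|^2 = z * conj(z) = (product of roots) = c/a = 1/(0.545) = 1.834862, so |z| = sqrt(1.834862) = 1.3546 for both roots.
Moduli of all roots: 1.3546, 1.3546.
All moduli strictly greater than 1? Yes.
Verdict: Invertible.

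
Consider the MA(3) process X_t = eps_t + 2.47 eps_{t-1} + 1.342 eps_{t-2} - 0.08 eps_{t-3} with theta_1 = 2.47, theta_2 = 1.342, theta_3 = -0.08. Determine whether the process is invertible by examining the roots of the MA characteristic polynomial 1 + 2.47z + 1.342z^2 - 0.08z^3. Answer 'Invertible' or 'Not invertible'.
\text{Not invertible}

The MA(q) characteristic polynomial is P(z) = 1 + 2.47z + 1.342z^2 - 0.08z^3.
Invertibility requires all roots to lie outside the unit circle, i.e. |z| > 1 for every root.
Degree 3: look for a simple real root z0 first, then factor out (1 - z/z0) and solve the remaining quadratic.
Testing z0 = -0.625: P(-0.625) = 1 + (2.47)(-0.625) + (1.342)(-0.625)^2 + (-0.08)(-0.625)^3
  = 1 + (-1.54375) + (0.524219) + (0.019531) = 0.  So z_0 = -0.625 is a root, |z_0| = 0.625.
Divide out the factor (1 + 1.6 z) = (1 - z/z0) (since 1/z0 = -1.6):
  P(z) = (1 + 1.6 z)(1 + (0.87) z + (-0.05) z^2)
  [check: z-coef 0.87 - (-1.6) = 2.47; z^2-coef -0.05 - (-1.6)(0.87) = 1.342; z^3-coef -(-1.6)(-0.05) = -0.08.]
Remaining roots from the quadratic factor 1 + (0.87) z + (-0.05) z^2:
  Set 1 + (0.87) z + (-0.05) z^2 = 0, i.e. a z^2 + b z + c = 0 with a = -0.05, b = 0.87, c = 1.
  Discriminant D = b^2 - 4ac = (0.87)^2 - 4*(-0.05)*1 = 0.7569 - (-0.2) = 0.9569.
  D >= 0, so the roots are real: z = (-b +/- sqrt(D)) / (2a) = (-0.87 +/- 0.978213) / (-0.1).
    z_1 = (-0.87 + 0.978213) / (-0.1) = -1.0821,   |z_1| = 1.0821.
    z_2 = (-0.87 - 0.978213) / (-0.1) = 18.4821,   |z_2| = 18.4821.
Moduli of all roots: 0.6250, 1.0821, 18.4821.
All moduli strictly greater than 1? No.
Verdict: Not invertible.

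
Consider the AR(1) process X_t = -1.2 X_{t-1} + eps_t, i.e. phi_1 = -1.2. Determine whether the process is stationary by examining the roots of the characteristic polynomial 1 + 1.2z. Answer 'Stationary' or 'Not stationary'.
\text{Not stationary}

The AR(p) characteristic polynomial is P(z) = 1 + 1.2z.
Stationarity requires all roots to lie outside the unit circle, i.e. |z| > 1 for every root.
This is linear in z: 1 + (1.2) z = 0  =>  z = -1/(1.2) = -0.833333,  |z| = 0.833333.
Moduli of all roots: 0.8333.
All moduli strictly greater than 1? No.
Verdict: Not stationary.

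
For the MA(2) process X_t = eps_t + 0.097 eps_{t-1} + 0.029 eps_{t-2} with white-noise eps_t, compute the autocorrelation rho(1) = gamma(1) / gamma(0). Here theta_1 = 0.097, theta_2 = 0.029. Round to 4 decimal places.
\rho(1) = 0.0988

For an MA(q) process with theta_0 = 1, the autocovariance is
  gamma(k) = sigma^2 * sum_{i=0..q-k} theta_i * theta_{i+k},
and rho(k) = gamma(k) / gamma(0). Sigma^2 cancels.
  numerator   = (1)*(0.097) + (0.097)*(0.029) = 0.099813.
  denominator = (1)^2 + (0.097)^2 + (0.029)^2 = 1.01025.
  rho(1) = 0.099813 / 1.01025 = 0.0988.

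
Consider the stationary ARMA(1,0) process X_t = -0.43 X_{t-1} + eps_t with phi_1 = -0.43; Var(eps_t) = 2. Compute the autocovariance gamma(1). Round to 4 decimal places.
\gamma(1) = -1.0551

Multiply the model equation by X_{t-k} and take expectations. With theta_0 = psi_0 = 1 and psi_j the MA(infinity) weights, this gives
  gamma(k) - sum_i phi_i gamma(k-i) = c_k,
  c_k = sigma^2 * sum_{j=k..q} theta_j psi_{j-k}   (c_k = 0 for k > q),
using gamma(-m) = gamma(m).
Pure AR (q = 0): c_0 = sigma^2 = 2, c_k = 0 for k >= 1.
Equations for k = 0 and k = 1 (AR order 1):
  gamma(0) = phi_1 gamma(1) + c_0
  gamma(1) = phi_1 gamma(0) + c_1
Substituting the second into the first: gamma(0) (1 - phi_1^2) = c_0 + phi_1 c_1, so
  gamma(0) = c_0 / (1 - phi_1^2) = 2 / (1 - (-0.43)^2) = 2 / 0.8151 = 2.453687.
  gamma(1) = phi_1 gamma(0) = (-0.43)(2.453687) = -1.055085.
Therefore gamma(1) = -1.0551 (to 4 decimal places).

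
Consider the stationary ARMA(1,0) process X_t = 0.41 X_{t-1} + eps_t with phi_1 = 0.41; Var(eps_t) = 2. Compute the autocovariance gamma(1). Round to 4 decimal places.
\gamma(1) = 0.9857

Multiply the model equation by X_{t-k} and take expectations. With theta_0 = psi_0 = 1 and psi_j the MA(infinity) weights, this gives
  gamma(k) - sum_i phi_i gamma(k-i) = c_k,
  c_k = sigma^2 * sum_{j=k..q} theta_j psi_{j-k}   (c_k = 0 for k > q),
using gamma(-m) = gamma(m).
Pure AR (q = 0): c_0 = sigma^2 = 2, c_k = 0 for k >= 1.
Equations for k = 0 and k = 1 (AR order 1):
  gamma(0) = phi_1 gamma(1) + c_0
  gamma(1) = phi_1 gamma(0) + c_1
Substituting the second into the first: gamma(0) (1 - phi_1^2) = c_0 + phi_1 c_1, so
  gamma(0) = c_0 / (1 - phi_1^2) = 2 / (1 - (0.41)^2) = 2 / 0.8319 = 2.404135.
  gamma(1) = phi_1 gamma(0) = (0.41)(2.404135) = 0.985695.
Therefore gamma(1) = 0.9857 (to 4 decimal places).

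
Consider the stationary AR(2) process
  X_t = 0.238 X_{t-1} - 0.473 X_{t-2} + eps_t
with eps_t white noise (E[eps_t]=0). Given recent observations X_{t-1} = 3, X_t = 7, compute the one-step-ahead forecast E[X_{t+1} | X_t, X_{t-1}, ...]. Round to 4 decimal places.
E[X_{t+1} \mid \mathcal F_t] = 0.2470

For an AR(p) model X_t = c + sum_i phi_i X_{t-i} + eps_t, the
one-step-ahead conditional mean is
  E[X_{t+1} | X_t, ...] = c + sum_i phi_i X_{t+1-i}.
Substitute known values:
  E[X_{t+1} | ...] = (0.238) * (7) + (-0.473) * (3)
                   = 0.2470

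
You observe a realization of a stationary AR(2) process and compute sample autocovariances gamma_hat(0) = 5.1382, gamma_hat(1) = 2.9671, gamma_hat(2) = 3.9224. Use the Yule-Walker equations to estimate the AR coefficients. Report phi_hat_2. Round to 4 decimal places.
\hat\phi_{2} = 0.6450

The Yule-Walker equations for an AR(p) process read, in matrix form,
  Gamma_p phi = r_p,   with   (Gamma_p)_{ij} = gamma(|i - j|),
                       (r_p)_i = gamma(i),   i,j = 1..p.
Substitute the sample gammas (Toeplitz matrix and right-hand side of size 2):
  Gamma_p = [[5.1382, 2.9671], [2.9671, 5.1382]]
  r_p     = [2.9671, 3.9224]
Written out:
  5.1382 phi_1 + 2.9671 phi_2 = 2.9671
  2.9671 phi_1 + 5.1382 phi_2 = 3.9224
Solve by Cramer's rule:
  det = gamma(0)^2 - gamma(1)^2 = (5.1382)^2 - (2.9671)^2 = 26.40109924 - 8.80368241 = 17.59741683
  phi_hat_1 = [gamma(1) gamma(0) - gamma(1) gamma(2)] / det = [(2.9671)(5.1382) - (2.9671)(3.9224)] / 17.59741683 = 3.60740018 / 17.59741683 = 0.205
  phi_hat_2 = [gamma(0) gamma(2) - gamma(1)^2] / det = [(5.1382)(3.9224) - (2.9671)^2] / 17.59741683 = 11.35039327 / 17.59741683 = 0.645
So phi_hat = [0.2050, 0.6450].
Therefore phi_hat_2 = 0.6450.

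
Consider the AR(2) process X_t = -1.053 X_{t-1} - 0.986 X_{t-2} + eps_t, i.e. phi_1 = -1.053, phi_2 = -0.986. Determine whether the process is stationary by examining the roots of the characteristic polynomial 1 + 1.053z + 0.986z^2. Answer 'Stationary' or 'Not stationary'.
\text{Stationary}

The AR(p) characteristic polynomial is P(z) = 1 + 1.053z + 0.986z^2.
Stationarity requires all roots to lie outside the unit circle, i.e. |z| > 1 for every root.
Set 1 + (1.053) z + (0.986) z^2 = 0, i.e. a z^2 + b z + c = 0 with a = 0.986, b = 1.053, c = 1.
Discriminant D = b^2 - 4ac = (1.053)^2 - 4*(0.986)*1 = 1.108809 - (3.944) = -2.835191.
D < 0, so the roots are the complex-conjugate pair z = (-b +/- i sqrt(-D)) / (2a) = -0.534 +/- 0.8539i.
For a conjugate pair |z|^2 = z * conj(z) = (product of roots) = c/a = 1/(0.986) = 1.014199, so |z| = sqrt(1.014199) = 1.0071 for both roots.
Moduli of all roots: 1.0071, 1.0071.
All moduli strictly greater than 1? Yes.
Verdict: Stationary.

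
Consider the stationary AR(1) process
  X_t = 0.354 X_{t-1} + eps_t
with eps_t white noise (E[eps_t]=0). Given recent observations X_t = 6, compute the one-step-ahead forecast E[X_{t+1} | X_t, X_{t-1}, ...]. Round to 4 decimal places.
E[X_{t+1} \mid \mathcal F_t] = 2.1240

For an AR(p) model X_t = c + sum_i phi_i X_{t-i} + eps_t, the
one-step-ahead conditional mean is
  E[X_{t+1} | X_t, ...] = c + sum_i phi_i X_{t+1-i}.
Substitute known values:
  E[X_{t+1} | ...] = (0.354) * (6)
                   = 2.1240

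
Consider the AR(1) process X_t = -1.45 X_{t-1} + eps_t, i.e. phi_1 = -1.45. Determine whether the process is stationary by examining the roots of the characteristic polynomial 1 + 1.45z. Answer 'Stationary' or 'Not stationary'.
\text{Not stationary}

The AR(p) characteristic polynomial is P(z) = 1 + 1.45z.
Stationarity requires all roots to lie outside the unit circle, i.e. |z| > 1 for every root.
This is linear in z: 1 + (1.45) z = 0  =>  z = -1/(1.45) = -0.689655,  |z| = 0.689655.
Moduli of all roots: 0.6897.
All moduli strictly greater than 1? No.
Verdict: Not stationary.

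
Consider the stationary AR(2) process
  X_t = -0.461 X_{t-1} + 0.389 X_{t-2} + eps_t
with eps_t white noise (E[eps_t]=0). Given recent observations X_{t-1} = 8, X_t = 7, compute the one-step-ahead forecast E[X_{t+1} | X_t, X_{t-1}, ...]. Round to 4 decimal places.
E[X_{t+1} \mid \mathcal F_t] = -0.1150

For an AR(p) model X_t = c + sum_i phi_i X_{t-i} + eps_t, the
one-step-ahead conditional mean is
  E[X_{t+1} | X_t, ...] = c + sum_i phi_i X_{t+1-i}.
Substitute known values:
  E[X_{t+1} | ...] = (-0.461) * (7) + (0.389) * (8)
                   = -0.1150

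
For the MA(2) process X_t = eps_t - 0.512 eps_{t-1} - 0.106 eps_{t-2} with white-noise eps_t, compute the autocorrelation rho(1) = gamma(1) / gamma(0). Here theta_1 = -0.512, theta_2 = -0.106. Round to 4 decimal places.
\rho(1) = -0.3595

For an MA(q) process with theta_0 = 1, the autocovariance is
  gamma(k) = sigma^2 * sum_{i=0..q-k} theta_i * theta_{i+k},
and rho(k) = gamma(k) / gamma(0). Sigma^2 cancels.
  numerator   = (1)*(-0.512) + (-0.512)*(-0.106) = -0.457728.
  denominator = (1)^2 + (-0.512)^2 + (-0.106)^2 = 1.27338.
  rho(1) = -0.457728 / 1.27338 = -0.3595.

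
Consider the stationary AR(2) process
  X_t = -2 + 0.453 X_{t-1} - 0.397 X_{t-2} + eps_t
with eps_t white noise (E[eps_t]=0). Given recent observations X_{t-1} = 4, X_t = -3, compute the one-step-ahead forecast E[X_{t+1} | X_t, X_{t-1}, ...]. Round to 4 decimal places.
E[X_{t+1} \mid \mathcal F_t] = -4.9470

For an AR(p) model X_t = c + sum_i phi_i X_{t-i} + eps_t, the
one-step-ahead conditional mean is
  E[X_{t+1} | X_t, ...] = c + sum_i phi_i X_{t+1-i}.
Substitute known values:
  E[X_{t+1} | ...] = -2 + (0.453) * (-3) + (-0.397) * (4)
                   = -4.9470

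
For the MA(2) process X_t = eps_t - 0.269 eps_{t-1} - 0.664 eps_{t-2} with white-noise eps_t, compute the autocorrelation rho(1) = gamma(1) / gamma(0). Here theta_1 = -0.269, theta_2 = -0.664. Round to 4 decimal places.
\rho(1) = -0.0597

For an MA(q) process with theta_0 = 1, the autocovariance is
  gamma(k) = sigma^2 * sum_{i=0..q-k} theta_i * theta_{i+k},
and rho(k) = gamma(k) / gamma(0). Sigma^2 cancels.
  numerator   = (1)*(-0.269) + (-0.269)*(-0.664) = -0.090384.
  denominator = (1)^2 + (-0.269)^2 + (-0.664)^2 = 1.513257.
  rho(1) = -0.090384 / 1.513257 = -0.0597.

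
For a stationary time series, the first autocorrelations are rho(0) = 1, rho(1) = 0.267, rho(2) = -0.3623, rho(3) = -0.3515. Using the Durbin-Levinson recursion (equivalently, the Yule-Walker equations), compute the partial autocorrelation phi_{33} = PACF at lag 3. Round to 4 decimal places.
\phi_{33} = -0.1170

The PACF at lag k is phi_{kk}, the last component of the solution
to the Yule-Walker system G_k phi = r_k where
  (G_k)_{ij} = rho(|i - j|), (r_k)_i = rho(i), i,j = 1..k.
Equivalently, Durbin-Levinson gives phi_{kk} iteratively:
  phi_{11} = rho(1)
  phi_{kk} = [rho(k) - sum_{j=1..k-1} phi_{k-1,j} rho(k-j)]
            / [1 - sum_{j=1..k-1} phi_{k-1,j} rho(j)],
  phi_{k,j} = phi_{k-1,j} - phi_{kk} phi_{k-1,k-j},  j = 1..k-1.
Step k = 1:
  phi_11 = rho(1) = 0.267.
Step k = 2:
  phi_22 = [rho(2) - phi_11 rho(1)] / [1 - phi_11 rho(1)] = [-0.3623 - (0.267)(0.267)] / [1 - (0.267)(0.267)]
         = -0.433589 / 0.928711 = -0.466872.
  Update: phi_21 = phi_11 - phi_22 phi_11 = 0.267 - (-0.466872)(0.267) = 0.391655.
Step k = 3:
  phi_33 = [rho(3) - phi_21 rho(2) - phi_22 rho(1)] / [1 - phi_21 rho(1) - phi_22 rho(2)]
    numerator   = -0.3515 - (0.391655)(-0.3623) - (-0.466872)(0.267) = -0.0849487
    denominator = 1 - (0.391655)(0.267) - (-0.466872)(-0.3623) = 0.72628051
  phi_33 = -0.0849487 / 0.72628051 = -0.117.
Therefore phi_{33} = -0.1170.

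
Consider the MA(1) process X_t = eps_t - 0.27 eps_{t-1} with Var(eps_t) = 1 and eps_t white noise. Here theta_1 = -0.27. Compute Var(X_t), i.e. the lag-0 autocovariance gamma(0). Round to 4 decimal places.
\gamma(0) = 1.0729

For an MA(q) process X_t = eps_t + sum_i theta_i eps_{t-i} with
Var(eps_t) = sigma^2, the variance is
  gamma(0) = sigma^2 * (1 + sum_i theta_i^2).
  sum_i theta_i^2 = (-0.27)^2 = 0.0729.
  gamma(0) = 1 * (1 + 0.0729) = 1 * 1.0729 = 1.0729.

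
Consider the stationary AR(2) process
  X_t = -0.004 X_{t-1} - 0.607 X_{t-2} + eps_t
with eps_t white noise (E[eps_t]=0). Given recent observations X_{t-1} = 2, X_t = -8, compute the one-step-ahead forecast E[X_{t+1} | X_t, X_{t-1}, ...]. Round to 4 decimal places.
E[X_{t+1} \mid \mathcal F_t] = -1.1820

For an AR(p) model X_t = c + sum_i phi_i X_{t-i} + eps_t, the
one-step-ahead conditional mean is
  E[X_{t+1} | X_t, ...] = c + sum_i phi_i X_{t+1-i}.
Substitute known values:
  E[X_{t+1} | ...] = (-0.004) * (-8) + (-0.607) * (2)
                   = -1.1820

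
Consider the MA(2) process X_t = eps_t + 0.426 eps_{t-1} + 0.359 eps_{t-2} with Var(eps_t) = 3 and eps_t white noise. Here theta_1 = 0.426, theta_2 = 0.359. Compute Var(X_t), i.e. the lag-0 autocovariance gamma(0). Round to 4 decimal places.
\gamma(0) = 3.9311

For an MA(q) process X_t = eps_t + sum_i theta_i eps_{t-i} with
Var(eps_t) = sigma^2, the variance is
  gamma(0) = sigma^2 * (1 + sum_i theta_i^2).
  sum_i theta_i^2 = (0.426)^2 + (0.359)^2 = 0.181476 + 0.128881 = 0.310357.
  gamma(0) = 3 * (1 + 0.310357) = 3 * 1.310357 = 3.931071, which rounds to 3.9311.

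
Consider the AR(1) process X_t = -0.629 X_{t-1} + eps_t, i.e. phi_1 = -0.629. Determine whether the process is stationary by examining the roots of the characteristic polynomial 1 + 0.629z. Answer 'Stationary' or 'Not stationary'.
\text{Stationary}

The AR(p) characteristic polynomial is P(z) = 1 + 0.629z.
Stationarity requires all roots to lie outside the unit circle, i.e. |z| > 1 for every root.
This is linear in z: 1 + (0.629) z = 0  =>  z = -1/(0.629) = -1.589825,  |z| = 1.589825.
Moduli of all roots: 1.5898.
All moduli strictly greater than 1? Yes.
Verdict: Stationary.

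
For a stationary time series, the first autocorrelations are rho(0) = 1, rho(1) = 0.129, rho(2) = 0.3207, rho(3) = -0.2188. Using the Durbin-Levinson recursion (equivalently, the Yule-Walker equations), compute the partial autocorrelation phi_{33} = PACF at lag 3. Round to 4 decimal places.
\phi_{33} = -0.3230

The PACF at lag k is phi_{kk}, the last component of the solution
to the Yule-Walker system G_k phi = r_k where
  (G_k)_{ij} = rho(|i - j|), (r_k)_i = rho(i), i,j = 1..k.
Equivalently, Durbin-Levinson gives phi_{kk} iteratively:
  phi_{11} = rho(1)
  phi_{kk} = [rho(k) - sum_{j=1..k-1} phi_{k-1,j} rho(k-j)]
            / [1 - sum_{j=1..k-1} phi_{k-1,j} rho(j)],
  phi_{k,j} = phi_{k-1,j} - phi_{kk} phi_{k-1,k-j},  j = 1..k-1.
Step k = 1:
  phi_11 = rho(1) = 0.129.
Step k = 2:
  phi_22 = [rho(2) - phi_11 rho(1)] / [1 - phi_11 rho(1)] = [0.3207 - (0.129)(0.129)] / [1 - (0.129)(0.129)]
         = 0.304059 / 0.983359 = 0.309204.
  Update: phi_21 = phi_11 - phi_22 phi_11 = 0.129 - (0.309204)(0.129) = 0.089113.
Step k = 3:
  phi_33 = [rho(3) - phi_21 rho(2) - phi_22 rho(1)] / [1 - phi_21 rho(1) - phi_22 rho(2)]
    numerator   = -0.2188 - (0.089113)(0.3207) - (0.309204)(0.129) = -0.2872658
    denominator = 1 - (0.089113)(0.129) - (0.309204)(0.3207) = 0.8893426
  phi_33 = -0.2872658 / 0.8893426 = -0.323.
Therefore phi_{33} = -0.3230.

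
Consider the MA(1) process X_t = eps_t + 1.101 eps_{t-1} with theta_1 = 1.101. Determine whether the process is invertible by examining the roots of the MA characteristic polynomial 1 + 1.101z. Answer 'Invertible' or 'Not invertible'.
\text{Not invertible}

The MA(q) characteristic polynomial is P(z) = 1 + 1.101z.
Invertibility requires all roots to lie outside the unit circle, i.e. |z| > 1 for every root.
This is linear in z: 1 + (1.101) z = 0  =>  z = -1/(1.101) = -0.908265,  |z| = 0.908265.
Moduli of all roots: 0.9083.
All moduli strictly greater than 1? No.
Verdict: Not invertible.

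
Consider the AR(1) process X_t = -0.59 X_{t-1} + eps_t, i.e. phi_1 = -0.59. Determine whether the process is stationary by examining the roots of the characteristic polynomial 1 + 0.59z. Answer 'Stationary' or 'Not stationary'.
\text{Stationary}

The AR(p) characteristic polynomial is P(z) = 1 + 0.59z.
Stationarity requires all roots to lie outside the unit circle, i.e. |z| > 1 for every root.
This is linear in z: 1 + (0.59) z = 0  =>  z = -1/(0.59) = -1.694915,  |z| = 1.694915.
Moduli of all roots: 1.6949.
All moduli strictly greater than 1? Yes.
Verdict: Stationary.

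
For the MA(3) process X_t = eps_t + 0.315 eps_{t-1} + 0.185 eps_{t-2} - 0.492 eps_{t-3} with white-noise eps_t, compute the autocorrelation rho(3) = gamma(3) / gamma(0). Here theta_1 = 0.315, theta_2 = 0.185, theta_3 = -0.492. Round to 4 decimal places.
\rho(3) = -0.3577

For an MA(q) process with theta_0 = 1, the autocovariance is
  gamma(k) = sigma^2 * sum_{i=0..q-k} theta_i * theta_{i+k},
and rho(k) = gamma(k) / gamma(0). Sigma^2 cancels.
  numerator   = (1)*(-0.492) = -0.492.
  denominator = (1)^2 + (0.315)^2 + (0.185)^2 + (-0.492)^2 = 1.375514.
  rho(3) = -0.492 / 1.375514 = -0.3577.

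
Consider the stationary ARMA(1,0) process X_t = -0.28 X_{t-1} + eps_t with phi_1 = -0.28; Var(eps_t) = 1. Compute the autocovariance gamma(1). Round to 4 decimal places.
\gamma(1) = -0.3038

Multiply the model equation by X_{t-k} and take expectations. With theta_0 = psi_0 = 1 and psi_j the MA(infinity) weights, this gives
  gamma(k) - sum_i phi_i gamma(k-i) = c_k,
  c_k = sigma^2 * sum_{j=k..q} theta_j psi_{j-k}   (c_k = 0 for k > q),
using gamma(-m) = gamma(m).
Pure AR (q = 0): c_0 = sigma^2 = 1, c_k = 0 for k >= 1.
Equations for k = 0 and k = 1 (AR order 1):
  gamma(0) = phi_1 gamma(1) + c_0
  gamma(1) = phi_1 gamma(0) + c_1
Substituting the second into the first: gamma(0) (1 - phi_1^2) = c_0 + phi_1 c_1, so
  gamma(0) = c_0 / (1 - phi_1^2) = 1 / (1 - (-0.28)^2) = 1 / 0.9216 = 1.085069.
  gamma(1) = phi_1 gamma(0) = (-0.28)(1.085069) = -0.303819.
Therefore gamma(1) = -0.3038 (to 4 decimal places).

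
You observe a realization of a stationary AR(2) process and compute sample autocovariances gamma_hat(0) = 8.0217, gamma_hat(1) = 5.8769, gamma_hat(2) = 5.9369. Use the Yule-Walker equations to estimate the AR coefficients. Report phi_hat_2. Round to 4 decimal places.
\hat\phi_{2} = 0.4390

The Yule-Walker equations for an AR(p) process read, in matrix form,
  Gamma_p phi = r_p,   with   (Gamma_p)_{ij} = gamma(|i - j|),
                       (r_p)_i = gamma(i),   i,j = 1..p.
Substitute the sample gammas (Toeplitz matrix and right-hand side of size 2):
  Gamma_p = [[8.0217, 5.8769], [5.8769, 8.0217]]
  r_p     = [5.8769, 5.9369]
Written out:
  8.0217 phi_1 + 5.8769 phi_2 = 5.8769
  5.8769 phi_1 + 8.0217 phi_2 = 5.9369
Solve by Cramer's rule:
  det = gamma(0)^2 - gamma(1)^2 = (8.0217)^2 - (5.8769)^2 = 64.34767089 - 34.53795361 = 29.80971728
  phi_hat_1 = [gamma(1) gamma(0) - gamma(1) gamma(2)] / det = [(5.8769)(8.0217) - (5.8769)(5.9369)] / 29.80971728 = 12.25216112 / 29.80971728 = 0.411
  phi_hat_2 = [gamma(0) gamma(2) - gamma(1)^2] / det = [(8.0217)(5.9369) - (5.8769)^2] / 29.80971728 = 13.08607712 / 29.80971728 = 0.439
So phi_hat = [0.4110, 0.4390].
Therefore phi_hat_2 = 0.4390.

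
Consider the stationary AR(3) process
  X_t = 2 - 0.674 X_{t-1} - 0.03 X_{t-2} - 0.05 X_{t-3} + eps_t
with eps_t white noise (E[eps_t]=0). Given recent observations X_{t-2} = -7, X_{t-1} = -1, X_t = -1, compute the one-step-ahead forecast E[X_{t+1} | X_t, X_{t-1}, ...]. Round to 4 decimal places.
E[X_{t+1} \mid \mathcal F_t] = 3.0540

For an AR(p) model X_t = c + sum_i phi_i X_{t-i} + eps_t, the
one-step-ahead conditional mean is
  E[X_{t+1} | X_t, ...] = c + sum_i phi_i X_{t+1-i}.
Substitute known values:
  E[X_{t+1} | ...] = 2 + (-0.674) * (-1) + (-0.03) * (-1) + (-0.05) * (-7)
                   = 3.0540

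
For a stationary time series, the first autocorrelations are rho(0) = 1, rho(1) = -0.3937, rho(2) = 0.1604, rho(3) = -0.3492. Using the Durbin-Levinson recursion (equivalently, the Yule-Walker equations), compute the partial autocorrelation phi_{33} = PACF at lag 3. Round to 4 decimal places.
\phi_{33} = -0.3360

The PACF at lag k is phi_{kk}, the last component of the solution
to the Yule-Walker system G_k phi = r_k where
  (G_k)_{ij} = rho(|i - j|), (r_k)_i = rho(i), i,j = 1..k.
Equivalently, Durbin-Levinson gives phi_{kk} iteratively:
  phi_{11} = rho(1)
  phi_{kk} = [rho(k) - sum_{j=1..k-1} phi_{k-1,j} rho(k-j)]
            / [1 - sum_{j=1..k-1} phi_{k-1,j} rho(j)],
  phi_{k,j} = phi_{k-1,j} - phi_{kk} phi_{k-1,k-j},  j = 1..k-1.
Step k = 1:
  phi_11 = rho(1) = -0.3937.
Step k = 2:
  phi_22 = [rho(2) - phi_11 rho(1)] / [1 - phi_11 rho(1)] = [0.1604 - (-0.3937)(-0.3937)] / [1 - (-0.3937)(-0.3937)]
         = 0.00540031 / 0.84500031 = 0.006391.
  Update: phi_21 = phi_11 - phi_22 phi_11 = -0.3937 - (0.006391)(-0.3937) = -0.391184.
Step k = 3:
  phi_33 = [rho(3) - phi_21 rho(2) - phi_22 rho(1)] / [1 - phi_21 rho(1) - phi_22 rho(2)]
    numerator   = -0.3492 - (-0.391184)(0.1604) - (0.006391)(-0.3937) = -0.28393801
    denominator = 1 - (-0.391184)(-0.3937) - (0.006391)(0.1604) = 0.8449658
  phi_33 = -0.28393801 / 0.8449658 = -0.336.
Therefore phi_{33} = -0.3360.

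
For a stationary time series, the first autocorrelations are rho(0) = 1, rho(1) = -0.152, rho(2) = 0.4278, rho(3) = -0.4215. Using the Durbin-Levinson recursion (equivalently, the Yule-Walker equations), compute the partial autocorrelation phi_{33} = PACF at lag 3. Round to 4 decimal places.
\phi_{33} = -0.3960

The PACF at lag k is phi_{kk}, the last component of the solution
to the Yule-Walker system G_k phi = r_k where
  (G_k)_{ij} = rho(|i - j|), (r_k)_i = rho(i), i,j = 1..k.
Equivalently, Durbin-Levinson gives phi_{kk} iteratively:
  phi_{11} = rho(1)
  phi_{kk} = [rho(k) - sum_{j=1..k-1} phi_{k-1,j} rho(k-j)]
            / [1 - sum_{j=1..k-1} phi_{k-1,j} rho(j)],
  phi_{k,j} = phi_{k-1,j} - phi_{kk} phi_{k-1,k-j},  j = 1..k-1.
Step k = 1:
  phi_11 = rho(1) = -0.152.
Step k = 2:
  phi_22 = [rho(2) - phi_11 rho(1)] / [1 - phi_11 rho(1)] = [0.4278 - (-0.152)(-0.152)] / [1 - (-0.152)(-0.152)]
         = 0.404696 / 0.976896 = 0.414267.
  Update: phi_21 = phi_11 - phi_22 phi_11 = -0.152 - (0.414267)(-0.152) = -0.089031.
Step k = 3:
  phi_33 = [rho(3) - phi_21 rho(2) - phi_22 rho(1)] / [1 - phi_21 rho(1) - phi_22 rho(2)]
    numerator   = -0.4215 - (-0.089031)(0.4278) - (0.414267)(-0.152) = -0.32044376
    denominator = 1 - (-0.089031)(-0.152) - (0.414267)(0.4278) = 0.80924371
  phi_33 = -0.32044376 / 0.80924371 = -0.396.
Therefore phi_{33} = -0.3960.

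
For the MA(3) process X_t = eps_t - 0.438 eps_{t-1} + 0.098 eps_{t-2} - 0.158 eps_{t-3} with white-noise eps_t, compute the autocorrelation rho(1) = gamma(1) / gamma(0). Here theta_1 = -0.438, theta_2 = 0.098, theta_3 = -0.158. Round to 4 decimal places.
\rho(1) = -0.4048

For an MA(q) process with theta_0 = 1, the autocovariance is
  gamma(k) = sigma^2 * sum_{i=0..q-k} theta_i * theta_{i+k},
and rho(k) = gamma(k) / gamma(0). Sigma^2 cancels.
  numerator   = (1)*(-0.438) + (-0.438)*(0.098) + (0.098)*(-0.158) = -0.496408.
  denominator = (1)^2 + (-0.438)^2 + (0.098)^2 + (-0.158)^2 = 1.226412.
  rho(1) = -0.496408 / 1.226412 = -0.4048.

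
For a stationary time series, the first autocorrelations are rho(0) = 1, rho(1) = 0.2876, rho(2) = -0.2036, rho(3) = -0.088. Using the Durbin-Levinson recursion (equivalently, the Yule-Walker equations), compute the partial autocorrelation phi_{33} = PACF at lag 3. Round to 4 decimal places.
\phi_{33} = 0.0949

The PACF at lag k is phi_{kk}, the last component of the solution
to the Yule-Walker system G_k phi = r_k where
  (G_k)_{ij} = rho(|i - j|), (r_k)_i = rho(i), i,j = 1..k.
Equivalently, Durbin-Levinson gives phi_{kk} iteratively:
  phi_{11} = rho(1)
  phi_{kk} = [rho(k) - sum_{j=1..k-1} phi_{k-1,j} rho(k-j)]
            / [1 - sum_{j=1..k-1} phi_{k-1,j} rho(j)],
  phi_{k,j} = phi_{k-1,j} - phi_{kk} phi_{k-1,k-j},  j = 1..k-1.
Step k = 1:
  phi_11 = rho(1) = 0.2876.
Step k = 2:
  phi_22 = [rho(2) - phi_11 rho(1)] / [1 - phi_11 rho(1)] = [-0.2036 - (0.2876)(0.2876)] / [1 - (0.2876)(0.2876)]
         = -0.28631376 / 0.91728624 = -0.312131.
  Update: phi_21 = phi_11 - phi_22 phi_11 = 0.2876 - (-0.312131)(0.2876) = 0.377369.
Step k = 3:
  phi_33 = [rho(3) - phi_21 rho(2) - phi_22 rho(1)] / [1 - phi_21 rho(1) - phi_22 rho(2)]
    numerator   = -0.088 - (0.377369)(-0.2036) - (-0.312131)(0.2876) = 0.07860129
    denominator = 1 - (0.377369)(0.2876) - (-0.312131)(-0.2036) = 0.82791875
  phi_33 = 0.07860129 / 0.82791875 = 0.0949.
Therefore phi_{33} = 0.0949.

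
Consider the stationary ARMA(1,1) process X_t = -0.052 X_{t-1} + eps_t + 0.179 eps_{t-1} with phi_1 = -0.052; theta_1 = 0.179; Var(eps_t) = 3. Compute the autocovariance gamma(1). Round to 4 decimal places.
\gamma(1) = 0.3785

Multiply the model equation by X_{t-k} and take expectations. With theta_0 = psi_0 = 1 and psi_j the MA(infinity) weights, this gives
  gamma(k) - sum_i phi_i gamma(k-i) = c_k,
  c_k = sigma^2 * sum_{j=k..q} theta_j psi_{j-k}   (c_k = 0 for k > q),
using gamma(-m) = gamma(m).
psi-weights needed (psi_j = theta_j + sum_i phi_i psi_{j-i}):
  psi_1 = theta_1 + phi_1 = 0.179 + (-0.052) = 0.127
Right-hand sides:
  c_0 = sigma^2 (1 + theta_1 psi_1) = 3 * (1 + (0.179)(0.127)) = 3 * 1.022733 = 3.068199
  c_1 = sigma^2 theta_1 = 3 * (0.179) = 0.537
  c_2 = 0
Equations for k = 0 and k = 1 (AR order 1):
  gamma(0) = phi_1 gamma(1) + c_0
  gamma(1) = phi_1 gamma(0) + c_1
Substituting the second into the first: gamma(0) (1 - phi_1^2) = c_0 + phi_1 c_1, so
  gamma(0) = (c_0 + phi_1 c_1) / (1 - phi_1^2) = (3.068199 + (-0.052)(0.537)) / (1 - (-0.052)^2) = 3.040275 / 0.997296 = 3.048518.
  gamma(1) = phi_1 gamma(0) + c_1 = (-0.052)(3.048518) + (0.537) = 0.378477.
Therefore gamma(1) = 0.3785 (to 4 decimal places).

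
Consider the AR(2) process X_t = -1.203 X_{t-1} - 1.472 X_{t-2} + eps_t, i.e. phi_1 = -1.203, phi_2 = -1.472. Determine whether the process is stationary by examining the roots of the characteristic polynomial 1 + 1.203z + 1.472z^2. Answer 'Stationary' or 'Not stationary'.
\text{Not stationary}

The AR(p) characteristic polynomial is P(z) = 1 + 1.203z + 1.472z^2.
Stationarity requires all roots to lie outside the unit circle, i.e. |z| > 1 for every root.
Set 1 + (1.203) z + (1.472) z^2 = 0, i.e. a z^2 + b z + c = 0 with a = 1.472, b = 1.203, c = 1.
Discriminant D = b^2 - 4ac = (1.203)^2 - 4*(1.472)*1 = 1.447209 - (5.888) = -4.440791.
D < 0, so the roots are the complex-conjugate pair z = (-b +/- i sqrt(-D)) / (2a) = -0.4086 +/- 0.7158i.
For a conjugate pair |z|^2 = z * conj(z) = (product of roots) = c/a = 1/(1.472) = 0.679348, so |z| = sqrt(0.679348) = 0.8242 for both roots.
Moduli of all roots: 0.8242, 0.8242.
All moduli strictly greater than 1? No.
Verdict: Not stationary.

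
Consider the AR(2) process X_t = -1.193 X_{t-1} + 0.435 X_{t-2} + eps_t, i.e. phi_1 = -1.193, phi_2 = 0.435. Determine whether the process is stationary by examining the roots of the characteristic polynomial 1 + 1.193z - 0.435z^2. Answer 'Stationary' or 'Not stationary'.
\text{Not stationary}

The AR(p) characteristic polynomial is P(z) = 1 + 1.193z - 0.435z^2.
Stationarity requires all roots to lie outside the unit circle, i.e. |z| > 1 for every root.
Set 1 + (1.193) z + (-0.435) z^2 = 0, i.e. a z^2 + b z + c = 0 with a = -0.435, b = 1.193, c = 1.
Discriminant D = b^2 - 4ac = (1.193)^2 - 4*(-0.435)*1 = 1.423249 - (-1.74) = 3.163249.
D >= 0, so the roots are real: z = (-b +/- sqrt(D)) / (2a) = (-1.193 +/- 1.778553) / (-0.87).
  z_1 = (-1.193 + 1.778553) / (-0.87) = -0.673,   |z_1| = 0.673.
  z_2 = (-1.193 - 1.778553) / (-0.87) = 3.4156,   |z_2| = 3.4156.
Moduli of all roots: 0.6730, 3.4156.
All moduli strictly greater than 1? No.
Verdict: Not stationary.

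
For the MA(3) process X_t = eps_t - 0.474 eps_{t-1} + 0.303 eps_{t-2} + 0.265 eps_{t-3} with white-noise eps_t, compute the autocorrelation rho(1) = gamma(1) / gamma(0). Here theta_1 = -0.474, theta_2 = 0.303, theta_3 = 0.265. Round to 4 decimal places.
\rho(1) = -0.3875

For an MA(q) process with theta_0 = 1, the autocovariance is
  gamma(k) = sigma^2 * sum_{i=0..q-k} theta_i * theta_{i+k},
and rho(k) = gamma(k) / gamma(0). Sigma^2 cancels.
  numerator   = (1)*(-0.474) + (-0.474)*(0.303) + (0.303)*(0.265) = -0.537327.
  denominator = (1)^2 + (-0.474)^2 + (0.303)^2 + (0.265)^2 = 1.38671.
  rho(1) = -0.537327 / 1.38671 = -0.3875.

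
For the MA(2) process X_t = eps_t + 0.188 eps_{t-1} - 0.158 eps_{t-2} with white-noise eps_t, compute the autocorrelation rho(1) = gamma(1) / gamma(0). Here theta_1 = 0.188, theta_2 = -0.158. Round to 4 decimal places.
\rho(1) = 0.1493

For an MA(q) process with theta_0 = 1, the autocovariance is
  gamma(k) = sigma^2 * sum_{i=0..q-k} theta_i * theta_{i+k},
and rho(k) = gamma(k) / gamma(0). Sigma^2 cancels.
  numerator   = (1)*(0.188) + (0.188)*(-0.158) = 0.158296.
  denominator = (1)^2 + (0.188)^2 + (-0.158)^2 = 1.060308.
  rho(1) = 0.158296 / 1.060308 = 0.1493.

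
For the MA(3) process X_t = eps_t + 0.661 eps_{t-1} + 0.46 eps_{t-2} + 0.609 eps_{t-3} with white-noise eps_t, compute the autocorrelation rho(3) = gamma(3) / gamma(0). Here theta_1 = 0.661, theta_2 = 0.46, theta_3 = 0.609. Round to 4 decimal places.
\rho(3) = 0.3016

For an MA(q) process with theta_0 = 1, the autocovariance is
  gamma(k) = sigma^2 * sum_{i=0..q-k} theta_i * theta_{i+k},
and rho(k) = gamma(k) / gamma(0). Sigma^2 cancels.
  numerator   = (1)*(0.609) = 0.609.
  denominator = (1)^2 + (0.661)^2 + (0.46)^2 + (0.609)^2 = 2.019402.
  rho(3) = 0.609 / 2.019402 = 0.3016.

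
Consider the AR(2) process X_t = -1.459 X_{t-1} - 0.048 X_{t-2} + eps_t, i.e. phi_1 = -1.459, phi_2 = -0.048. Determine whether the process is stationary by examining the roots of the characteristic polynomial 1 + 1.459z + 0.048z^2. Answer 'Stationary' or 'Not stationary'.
\text{Not stationary}

The AR(p) characteristic polynomial is P(z) = 1 + 1.459z + 0.048z^2.
Stationarity requires all roots to lie outside the unit circle, i.e. |z| > 1 for every root.
Set 1 + (1.459) z + (0.048) z^2 = 0, i.e. a z^2 + b z + c = 0 with a = 0.048, b = 1.459, c = 1.
Discriminant D = b^2 - 4ac = (1.459)^2 - 4*(0.048)*1 = 2.128681 - (0.192) = 1.936681.
D >= 0, so the roots are real: z = (-b +/- sqrt(D)) / (2a) = (-1.459 +/- 1.391647) / (0.096).
  z_1 = (-1.459 + 1.391647) / (0.096) = -0.7016,   |z_1| = 0.7016.
  z_2 = (-1.459 - 1.391647) / (0.096) = -29.6942,   |z_2| = 29.6942.
Moduli of all roots: 0.7016, 29.6942.
All moduli strictly greater than 1? No.
Verdict: Not stationary.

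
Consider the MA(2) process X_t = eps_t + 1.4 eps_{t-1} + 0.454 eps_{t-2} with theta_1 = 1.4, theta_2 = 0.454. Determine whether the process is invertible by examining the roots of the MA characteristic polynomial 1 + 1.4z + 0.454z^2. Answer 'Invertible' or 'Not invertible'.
\text{Invertible}

The MA(q) characteristic polynomial is P(z) = 1 + 1.4z + 0.454z^2.
Invertibility requires all roots to lie outside the unit circle, i.e. |z| > 1 for every root.
Set 1 + (1.4) z + (0.454) z^2 = 0, i.e. a z^2 + b z + c = 0 with a = 0.454, b = 1.4, c = 1.
Discriminant D = b^2 - 4ac = (1.4)^2 - 4*(0.454)*1 = 1.96 - (1.816) = 0.144.
D >= 0, so the roots are real: z = (-b +/- sqrt(D)) / (2a) = (-1.4 +/- 0.379473) / (0.908).
  z_1 = (-1.4 + 0.379473) / (0.908) = -1.1239,   |z_1| = 1.1239.
  z_2 = (-1.4 - 0.379473) / (0.908) = -1.9598,   |z_2| = 1.9598.
Moduli of all roots: 1.1239, 1.9598.
All moduli strictly greater than 1? Yes.
Verdict: Invertible.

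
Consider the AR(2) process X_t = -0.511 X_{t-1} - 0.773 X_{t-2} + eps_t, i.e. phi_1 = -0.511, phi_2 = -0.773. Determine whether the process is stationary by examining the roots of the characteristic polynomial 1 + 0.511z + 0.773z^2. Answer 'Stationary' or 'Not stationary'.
\text{Stationary}

The AR(p) characteristic polynomial is P(z) = 1 + 0.511z + 0.773z^2.
Stationarity requires all roots to lie outside the unit circle, i.e. |z| > 1 for every root.
Set 1 + (0.511) z + (0.773) z^2 = 0, i.e. a z^2 + b z + c = 0 with a = 0.773, b = 0.511, c = 1.
Discriminant D = b^2 - 4ac = (0.511)^2 - 4*(0.773)*1 = 0.261121 - (3.092) = -2.830879.
D < 0, so the roots are the complex-conjugate pair z = (-b +/- i sqrt(-D)) / (2a) = -0.3305 +/- 1.0883i.
For a conjugate pair |z|^2 = z * conj(z) = (product of roots) = c/a = 1/(0.773) = 1.293661, so |z| = sqrt(1.293661) = 1.1374 for both roots.
Moduli of all roots: 1.1374, 1.1374.
All moduli strictly greater than 1? Yes.
Verdict: Stationary.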